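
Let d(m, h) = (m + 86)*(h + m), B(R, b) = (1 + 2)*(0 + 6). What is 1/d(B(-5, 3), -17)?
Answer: 1/104 ≈ 0.0096154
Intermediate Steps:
B(R, b) = 18 (B(R, b) = 3*6 = 18)
d(m, h) = (86 + m)*(h + m)
1/d(B(-5, 3), -17) = 1/(18² + 86*(-17) + 86*18 - 17*18) = 1/(324 - 1462 + 1548 - 306) = 1/104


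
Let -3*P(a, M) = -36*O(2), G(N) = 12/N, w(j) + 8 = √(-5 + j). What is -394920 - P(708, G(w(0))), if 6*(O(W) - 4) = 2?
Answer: -394972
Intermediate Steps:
O(W) = 13/3 (O(W) = 4 + (⅙)*2 = 4 + ⅓ = 13/3)
w(j) = -8 + √(-5 + j)
P(a, M) = 52 (P(a, M) = -(-12)*13/3 = -⅓*(-156) = 52)
-394920 - P(708, G(w(0))) = -394920 - 1*52 = -394920 - 52 = -394972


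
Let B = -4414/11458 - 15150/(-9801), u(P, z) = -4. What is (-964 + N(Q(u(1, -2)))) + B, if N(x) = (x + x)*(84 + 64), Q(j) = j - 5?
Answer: -67882259623/18716643 ≈ -3626.8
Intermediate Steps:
Q(j) = -5 + j
N(x) = 296*x (N(x) = (2*x)*148 = 296*x)
B = 21721181/18716643 (B = -4414*1/11458 - 15150*(-1/9801) = -2207/5729 + 5050/3267 = 21721181/18716643 ≈ 1.1605)
(-964 + N(Q(u(1, -2)))) + B = (-964 + 296*(-5 - 4)) + 21721181/18716643 = (-964 + 296*(-9)) + 21721181/18716643 = (-964 - 2664) + 21721181/18716643 = -3628 + 21721181/18716643 = -67882259623/18716643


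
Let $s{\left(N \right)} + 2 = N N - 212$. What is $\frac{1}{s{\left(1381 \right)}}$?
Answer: $\frac{1}{1906947} \approx 5.244 \cdot 10^{-7}$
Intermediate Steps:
$s{\left(N \right)} = -214 + N^{2}$ ($s{\left(N \right)} = -2 + \left(N N - 212\right) = -2 + \left(N^{2} - 212\right) = -2 + \left(-212 + N^{2}\right) = -214 + N^{2}$)
$\frac{1}{s{\left(1381 \right)}} = \frac{1}{-214 + 1381^{2}} = \frac{1}{-214 + 1907161} = \frac{1}{1906947}$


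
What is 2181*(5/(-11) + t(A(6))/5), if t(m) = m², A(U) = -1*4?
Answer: 329331/55 ≈ 5987.8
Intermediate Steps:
A(U) = -4
2181*(5/(-11) + t(A(6))/5) = 2181*(5/(-11) + (-4)²/5) = 2181*(5*(-1/11) + 16*(⅕)) = 2181*(-5/11 + 16/5) = 2181*(151/55) = 329331/55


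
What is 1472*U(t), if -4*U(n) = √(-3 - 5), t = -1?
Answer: -736*I*√2 ≈ -1040.9*I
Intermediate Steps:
U(n) = -I*√2/2 (U(n) = -√(-3 - 5)/4 = -I*√2/2)
1472*U(t) = 1472*(-I*√2/2) = -736*I*√2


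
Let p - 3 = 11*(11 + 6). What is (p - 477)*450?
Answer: -129150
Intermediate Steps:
p = 190 (p = 3 + 11*(11 + 6) = 3 + 11*17 = 3 + 187 = 190)
(p - 477)*450 = (190 - 477)*450 = -287*450 = -129150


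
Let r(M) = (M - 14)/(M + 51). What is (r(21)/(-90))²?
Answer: 49/41990400 ≈ 1.1669e-6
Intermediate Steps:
r(M) = (-14 + M)/(51 + M)
(r(21)/(-90))² = (((-14 + 21)/(51 + 21))/(-90))² = ((7/72)*(-1/90))² = (-7/6480)² = 49/41990400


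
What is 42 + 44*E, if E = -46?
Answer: -1982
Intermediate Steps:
42 + 44*E = 42 + 44*(-46) = 42 - 2024 = -1982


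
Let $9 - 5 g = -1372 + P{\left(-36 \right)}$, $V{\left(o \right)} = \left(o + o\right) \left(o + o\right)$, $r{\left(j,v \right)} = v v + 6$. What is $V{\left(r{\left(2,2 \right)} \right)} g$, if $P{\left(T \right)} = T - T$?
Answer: $110480$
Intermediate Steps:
$r{\left(j,v \right)} = 6 + v^{2}$ ($r{\left(j,v \right)} = v^{2} + 6 = 6 + v^{2}$)
$P{\left(T \right)} = 0$
$V{\left(o \right)} = 4 o^{2}$ ($V{\left(o \right)} = 2 o 2 o = 4 o^{2}$)
$g = \frac{1381}{5}$ ($g = \frac{9}{5} - \frac{-1372 + 0}{5} = \frac{9}{5} - - \frac{1372}{5} = \frac{9}{5} + \frac{1372}{5} = \frac{1381}{5} \approx 276.2$)
$V{\left(r{\left(2,2 \right)} \right)} g = 4 \left(6 + 2^{2}\right)^{2} \cdot \frac{1381}{5} = 4 \left(6 + 4\right)^{2} \cdot \frac{1381}{5} = 4 \cdot 10^{2} \cdot \frac{1381}{5} = 4 \cdot 100 \cdot \frac{1381}{5} = 400 \cdot \frac{1381}{5} = 110480$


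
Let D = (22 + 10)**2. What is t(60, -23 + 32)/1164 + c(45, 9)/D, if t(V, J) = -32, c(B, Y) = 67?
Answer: 11305/297984 ≈ 0.037938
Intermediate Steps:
D = 1024 (D = 32**2 = 1024)
t(60, -23 + 32)/1164 + c(45, 9)/D = -32/1164 + 67/1024 = -32*1/1164 + 67*(1/1024) = -8/291 + 67/1024 = 11305/297984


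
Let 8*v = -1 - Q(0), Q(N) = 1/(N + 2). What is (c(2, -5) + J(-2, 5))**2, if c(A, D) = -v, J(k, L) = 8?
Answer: 17161/256 ≈ 67.035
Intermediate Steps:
Q(N) = 1/(2 + N)
v = -3/16 (v = (-1 - 1/(2 + 0))/8 = (-1 - 1/2)/8 = (1/8)*(-3/2) = -3/16 ≈ -0.18750)
c(A, D) = 3/16 (c(A, D) = -1*(-3/16) = 3/16)
(c(2, -5) + J(-2, 5))**2 = (3/16 + 8)**2 = (131/16)**2 = 17161/256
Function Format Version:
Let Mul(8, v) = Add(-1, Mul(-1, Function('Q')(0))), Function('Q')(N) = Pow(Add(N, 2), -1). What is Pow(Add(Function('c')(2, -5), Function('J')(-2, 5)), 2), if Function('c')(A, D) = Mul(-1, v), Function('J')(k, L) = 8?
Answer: Rational(17161, 256) ≈ 67.035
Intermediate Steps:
Function('Q')(N) = Pow(Add(2, N), -1)
v = Rational(-3, 16) (v = Mul(Rational(1, 8), Add(-1, Mul(-1, Pow(Add(2, 0), -1)))) = Mul(Rational(1, 8), Add(-1, Mul(-1, Pow(2, -1)))) = Mul(Rational(1, 8), Add(-1, Mul(-1, Rational(1, 2)))) = Mul(Rational(1, 8), Add(-1, Rational(-1, 2))) = Mul(Rational(1, 8), Rational(-3, 2)) = Rational(-3, 16) ≈ -0.18750)
Function('c')(A, D) = Rational(3, 16) (Function('c')(A, D) = Mul(-1, Rational(-3, 16)) = Rational(3, 16))
Pow(Add(Function('c')(2, -5), Function('J')(-2, 5)), 2) = Pow(Add(Rational(3, 16), 8), 2) = Pow(Rational(131, 16), 2) = Rational(17161, 256)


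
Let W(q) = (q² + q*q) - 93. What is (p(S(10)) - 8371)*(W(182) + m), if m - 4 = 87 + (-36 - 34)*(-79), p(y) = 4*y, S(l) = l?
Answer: -597965856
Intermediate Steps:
m = 5621 (m = 4 + (87 + (-36 - 34)*(-79)) = 4 + (87 - 70*(-79)) = 4 + (87 + 5530) = 4 + 5617 = 5621)
W(q) = -93 + 2*q² (W(q) = (q² + q²) - 93 = 2*q² - 93 = -93 + 2*q²)
(p(S(10)) - 8371)*(W(182) + m) = (4*10 - 8371)*((-93 + 2*182²) + 5621) = (40 - 8371)*((-93 + 2*33124) + 5621) = -8331*((-93 + 66248) + 5621) = -8331*(66155 + 5621) = -8331*71776 = -597965856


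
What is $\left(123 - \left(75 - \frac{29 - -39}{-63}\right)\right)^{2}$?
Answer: $\frac{8737936}{3969} \approx 2201.5$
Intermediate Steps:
$\left(123 - \left(75 - \frac{29 - -39}{-63}\right)\right)^{2} = \left(123 - \left(75 - \left(29 + 39\right) \left(- \frac{1}{63}\right)\right)\right)^{2} = \left(123 + \left(68 \left(- \frac{1}{63}\right) - 75\right)\right)^{2} = \left(123 - \frac{4793}{63}\right)^{2} = \left(\frac{2956}{63}\right)^{2} = \frac{8737936}{3969}$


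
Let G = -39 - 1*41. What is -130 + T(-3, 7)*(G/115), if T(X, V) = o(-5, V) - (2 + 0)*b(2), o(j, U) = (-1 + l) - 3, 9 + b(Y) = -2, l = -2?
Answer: -3246/23 ≈ -141.13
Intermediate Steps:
b(Y) = -11 (b(Y) = -9 - 2 = -11)
o(j, U) = -6 (o(j, U) = (-1 - 2) - 3 = -3 - 3 = -6)
G = -80 (G = -39 - 41 = -80)
T(X, V) = 16 (T(X, V) = -6 - (2 + 0)*(-11) = -6 - 2*(-11) = -6 - 1*(-22) = -6 + 22 = 16)
-130 + T(-3, 7)*(G/115) = -130 + 16*(-80/115) = -130 + 16*(-80*1/115) = -130 + 16*(-16/23) = -130 - 256/23 = -3246/23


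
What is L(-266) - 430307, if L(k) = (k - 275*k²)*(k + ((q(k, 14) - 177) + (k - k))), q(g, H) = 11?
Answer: 8405497405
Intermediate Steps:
L(k) = (-166 + k)*(k - 275*k²) (L(k) = (k - 275*k²)*(k + ((11 - 177) + (k - k))) = (k - 275*k²)*(k + (-166 + 0)) = (k - 275*k²)*(k - 166) = (k - 275*k²)*(-166 + k) = (-166 + k)*(k - 275*k²))
L(-266) - 430307 = -266*(-166 - 275*(-266)² + 45651*(-266)) - 430307 = -266*(-166 - 275*70756 - 12143166) - 430307 = -266*(-166 - 19457900 - 12143166) - 430307 = -266*(-31601232) - 430307 = 8405927712 - 430307 = 8405497405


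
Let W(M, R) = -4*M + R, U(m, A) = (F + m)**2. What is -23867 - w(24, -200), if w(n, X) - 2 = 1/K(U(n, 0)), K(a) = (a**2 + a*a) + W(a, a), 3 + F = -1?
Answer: -7609437201/318800 ≈ -23869.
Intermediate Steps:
F = -4 (F = -3 - 1 = -4)
U(m, A) = (-4 + m)**2
W(M, R) = R - 4*M
K(a) = -3*a + 2*a**2 (K(a) = (a**2 + a*a) + (a - 4*a) = (a**2 + a**2) - 3*a = 2*a**2 - 3*a = -3*a + 2*a**2)
w(n, X) = 2 + 1/((-4 + n)**2*(-3 + 2*(-4 + n)**2))
-23867 - w(24, -200) = -23867 - (1 - 6*(-4 + 24)**2 + 4*(-4 + 24)**4)/((-4 + 24)**2*(-3 + 2*(-4 + 24)**2)) = -23867 - (1 - 6*20**2 + 4*20**4)/(20**2*(-3 + 2*20**2)) = -23867 - (1 - 6*400 + 4*160000)/(400*(-3 + 2*400)) = -23867 - (1 - 2400 + 640000)/(400*(-3 + 800)) = -23867 - 637601/(400*797) = -23867 - 1*637601/318800 = -23867 - 637601/318800 = -7609437201/318800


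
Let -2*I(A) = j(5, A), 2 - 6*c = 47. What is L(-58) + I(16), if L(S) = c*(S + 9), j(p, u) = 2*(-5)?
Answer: 745/2 ≈ 372.50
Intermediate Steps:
c = -15/2 (c = ⅓ - ⅙*47 = ⅓ - 47/6 = -15/2 ≈ -7.5000)
j(p, u) = -10
L(S) = -135/2 - 15*S/2 (L(S) = -15*(S + 9)/2 = -15*(9 + S)/2 = -135/2 - 15*S/2)
I(A) = 5 (I(A) = -½*(-10) = 5)
L(-58) + I(16) = (-135/2 - 15/2*(-58)) + 5 = (-135/2 + 435) + 5 = 735/2 + 5 = 745/2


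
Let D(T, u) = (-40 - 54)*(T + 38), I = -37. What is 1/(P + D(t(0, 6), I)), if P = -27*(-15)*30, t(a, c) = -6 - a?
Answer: 1/9142 ≈ 0.00010939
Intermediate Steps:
P = 12150 (P = 405*30 = 12150)
D(T, u) = -3572 - 94*T (D(T, u) = -94*(38 + T) = -3572 - 94*T)
1/(P + D(t(0, 6), I)) = 1/(12150 + (-3572 - 94*(-6 - 1*0))) = 1/(12150 + (-3572 - 94*(-6 + 0))) = 1/(12150 + (-3572 - 94*(-6))) = 1/(12150 + (-3572 + 564)) = 1/(12150 - 3008) = 1/9142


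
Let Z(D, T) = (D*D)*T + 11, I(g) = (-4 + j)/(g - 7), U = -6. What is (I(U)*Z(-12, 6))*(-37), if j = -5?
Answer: -291375/13 ≈ -22413.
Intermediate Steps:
I(g) = -9/(-7 + g) (I(g) = (-4 - 5)/(g - 7) = -9/(-7 + g))
Z(D, T) = 11 + T*D² (Z(D, T) = D²*T + 11 = T*D² + 11 = 11 + T*D²)
(I(U)*Z(-12, 6))*(-37) = ((-9/(-7 - 6))*(11 + 6*(-12)²))*(-37) = ((-9/(-13))*(11 + 6*144))*(-37) = ((-9*(-1/13))*(11 + 864))*(-37) = ((9/13)*875)*(-37) = (7875/13)*(-37) = -291375/13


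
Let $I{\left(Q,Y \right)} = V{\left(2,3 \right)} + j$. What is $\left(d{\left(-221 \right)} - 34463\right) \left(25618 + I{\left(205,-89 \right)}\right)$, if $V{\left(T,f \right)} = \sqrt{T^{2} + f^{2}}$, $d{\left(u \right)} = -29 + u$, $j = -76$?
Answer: $-886639446 - 34713 \sqrt{13} \approx -8.8676 \cdot 10^{8}$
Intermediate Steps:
$I{\left(Q,Y \right)} = -76 + \sqrt{13}$ ($I{\left(Q,Y \right)} = \sqrt{2^{2} + 3^{2}} - 76 = \sqrt{4 + 9} - 76 = \sqrt{13} - 76 = -76 + \sqrt{13}$)
$\left(d{\left(-221 \right)} - 34463\right) \left(25618 + I{\left(205,-89 \right)}\right) = \left(\left(-29 - 221\right) - 34463\right) \left(25618 - \left(76 - \sqrt{13}\right)\right) = \left(-250 - 34463\right) \left(25542 + \sqrt{13}\right) = - 34713 \left(25542 + \sqrt{13}\right) = -886639446 - 34713 \sqrt{13}$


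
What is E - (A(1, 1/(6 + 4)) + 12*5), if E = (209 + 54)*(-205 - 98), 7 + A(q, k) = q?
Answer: -79743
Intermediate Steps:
A(q, k) = -7 + q
E = -79689 (E = 263*(-303) = -79689)
E - (A(1, 1/(6 + 4)) + 12*5) = -79689 - ((-7 + 1) + 12*5) = -79689 - (-6 + 60) = -79689 - 1*54 = -79689 - 54 = -79743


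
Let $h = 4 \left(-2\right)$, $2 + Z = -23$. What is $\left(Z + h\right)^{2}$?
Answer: $1089$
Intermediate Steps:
$Z = -25$ ($Z = -2 - 23 = -25$)
$h = -8$
$\left(Z + h\right)^{2} = \left(-25 - 8\right)^{2} = \left(-33\right)^{2} = 1089$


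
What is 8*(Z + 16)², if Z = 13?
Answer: 6728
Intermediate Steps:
8*(Z + 16)² = 8*(13 + 16)² = 8*29² = 8*841 = 6728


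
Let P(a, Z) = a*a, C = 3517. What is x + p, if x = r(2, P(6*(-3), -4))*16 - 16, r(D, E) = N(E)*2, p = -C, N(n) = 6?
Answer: -3341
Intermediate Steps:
p = -3517 (p = -1*3517 = -3517)
P(a, Z) = a**2
r(D, E) = 12 (r(D, E) = 6*2 = 12)
x = 176 (x = 12*16 - 16 = 192 - 16 = 176)
x + p = 176 - 3517 = -3341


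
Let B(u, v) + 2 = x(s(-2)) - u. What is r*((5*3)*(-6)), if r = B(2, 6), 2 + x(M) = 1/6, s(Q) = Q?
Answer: 525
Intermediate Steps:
x(M) = -11/6 (x(M) = -2 + 1/6 = -11/6)
B(u, v) = -23/6 - u (B(u, v) = -2 + (-11/6 - u) = -23/6 - u)
r = -35/6 (r = -23/6 - 1*2 = -23/6 - 2 = -35/6 ≈ -5.8333)
r*((5*3)*(-6)) = -35*5*3*(-6)/6 = -175*(-6)/2 = -35/6*(-90) = 525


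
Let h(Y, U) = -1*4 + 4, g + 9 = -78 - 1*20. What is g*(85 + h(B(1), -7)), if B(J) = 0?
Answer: -9095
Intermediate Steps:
g = -107 (g = -9 + (-78 - 1*20) = -9 + (-78 - 20) = -9 - 98 = -107)
h(Y, U) = 0 (h(Y, U) = -4 + 4 = 0)
g*(85 + h(B(1), -7)) = -107*(85 + 0) = -107*85 = -9095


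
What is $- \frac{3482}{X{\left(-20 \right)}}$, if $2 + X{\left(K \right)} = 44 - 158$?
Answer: $\frac{1741}{58} \approx 30.017$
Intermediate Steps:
$X{\left(K \right)} = -116$ ($X{\left(K \right)} = -2 + \left(44 - 158\right) = -2 - 114 = -116$)
$- \frac{3482}{X{\left(-20 \right)}} = - \frac{3482}{-116} = \left(-3482\right) \left(- \frac{1}{116}\right) = \frac{1741}{58}$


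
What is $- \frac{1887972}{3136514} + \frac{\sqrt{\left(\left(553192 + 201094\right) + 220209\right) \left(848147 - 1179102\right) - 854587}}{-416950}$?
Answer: $- \frac{943986}{1568257} - \frac{2 i \sqrt{20157177957}}{208475} \approx -0.60193 - 1.362 i$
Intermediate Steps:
$- \frac{1887972}{3136514} + \frac{\sqrt{\left(\left(553192 + 201094\right) + 220209\right) \left(848147 - 1179102\right) - 854587}}{-416950} = \left(-1887972\right) \frac{1}{3136514} + \sqrt{\left(754286 + 220209\right) \left(-330955\right) - 854587} \left(- \frac{1}{416950}\right) = - \frac{943986}{1568257} + \sqrt{974495 \left(-330955\right) - 854587} \left(- \frac{1}{416950}\right) = - \frac{943986}{1568257} + \sqrt{-322513992725 - 854587} \left(- \frac{1}{416950}\right) = - \frac{943986}{1568257} + \sqrt{-322514847312} \left(- \frac{1}{416950}\right) = - \frac{943986}{1568257} + 4 i \sqrt{20157177957} \left(- \frac{1}{416950}\right) = - \frac{943986}{1568257} - \frac{2 i \sqrt{20157177957}}{208475}$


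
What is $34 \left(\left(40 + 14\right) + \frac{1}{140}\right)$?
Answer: $\frac{128537}{70} \approx 1836.2$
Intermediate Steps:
$34 \left(\left(40 + 14\right) + \frac{1}{140}\right) = 34 \left(54 + \frac{1}{140}\right) = 34 \cdot \frac{7561}{140} = \frac{128537}{70}$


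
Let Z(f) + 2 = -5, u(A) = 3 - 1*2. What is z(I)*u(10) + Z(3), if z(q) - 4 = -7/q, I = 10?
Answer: -37/10 ≈ -3.7000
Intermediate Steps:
u(A) = 1 (u(A) = 3 - 2 = 1)
Z(f) = -7 (Z(f) = -2 - 5 = -7)
z(q) = 4 - 7/q
z(I)*u(10) + Z(3) = (4 - 7/10)*1 - 7 = (33/10)*1 - 7 = 33/10 - 7 = -37/10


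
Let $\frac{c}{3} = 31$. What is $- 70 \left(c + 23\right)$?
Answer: $-8120$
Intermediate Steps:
$c = 93$ ($c = 3 \cdot 31 = 93$)
$- 70 \left(c + 23\right) = - 70 \left(93 + 23\right) = \left(-70\right) 116 = -8120$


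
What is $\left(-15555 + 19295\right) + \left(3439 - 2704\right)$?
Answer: $4475$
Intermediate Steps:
$\left(-15555 + 19295\right) + \left(3439 - 2704\right) = 3740 + 735 = 4475$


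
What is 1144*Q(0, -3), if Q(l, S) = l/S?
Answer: 0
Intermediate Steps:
1144*Q(0, -3) = 1144*(0/(-3)) = 1144*(0*(-1/3)) = 1144*0 = 0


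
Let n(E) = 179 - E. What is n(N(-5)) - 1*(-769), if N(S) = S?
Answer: 953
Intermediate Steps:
n(N(-5)) - 1*(-769) = (179 - 1*(-5)) - 1*(-769) = (179 + 5) + 769 = 184 + 769 = 953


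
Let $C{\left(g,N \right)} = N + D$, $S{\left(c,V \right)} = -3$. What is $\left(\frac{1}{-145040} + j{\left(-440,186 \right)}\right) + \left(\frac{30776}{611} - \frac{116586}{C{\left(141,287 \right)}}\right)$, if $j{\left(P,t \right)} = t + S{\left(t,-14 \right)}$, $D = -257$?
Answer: $- \frac{323711759779}{88619440} \approx -3652.8$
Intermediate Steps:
$C{\left(g,N \right)} = -257 + N$ ($C{\left(g,N \right)} = N - 257 = -257 + N$)
$j{\left(P,t \right)} = -3 + t$ ($j{\left(P,t \right)} = t - 3 = -3 + t$)
$\left(\frac{1}{-145040} + j{\left(-440,186 \right)}\right) + \left(\frac{30776}{611} - \frac{116586}{C{\left(141,287 \right)}}\right) = \left(\frac{1}{-145040} + \left(-3 + 186\right)\right) + \left(\frac{30776}{611} - \frac{116586}{-257 + 287}\right) = \left(- \frac{1}{145040} + 183\right) + \left(30776 \cdot \frac{1}{611} - \frac{116586}{30}\right) = \frac{26542319}{145040} + \left(\frac{30776}{611} - \frac{19431}{5}\right) = \frac{26542319}{145040} - \frac{11718461}{3055} = - \frac{323711759779}{88619440}$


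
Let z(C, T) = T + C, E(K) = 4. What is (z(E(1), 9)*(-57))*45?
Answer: -33345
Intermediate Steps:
z(C, T) = C + T
(z(E(1), 9)*(-57))*45 = ((4 + 9)*(-57))*45 = (13*(-57))*45 = -741*45 = -33345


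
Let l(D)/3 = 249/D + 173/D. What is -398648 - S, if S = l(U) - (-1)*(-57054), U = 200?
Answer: -34160033/100 ≈ -3.4160e+5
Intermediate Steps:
l(D) = 1266/D (l(D) = 3*(249/D + 173/D) = 3*(422/D) = 1266/D)
S = -5704767/100 (S = 1266/200 - (-1)*(-57054) = 1266*(1/200) - 1*57054 = 633/100 - 57054 = -5704767/100 ≈ -57048.)
-398648 - S = -398648 - 1*(-5704767/100) = -398648 + 5704767/100 = -34160033/100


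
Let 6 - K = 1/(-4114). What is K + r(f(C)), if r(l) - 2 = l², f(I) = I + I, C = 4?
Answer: 296209/4114 ≈ 72.000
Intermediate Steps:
f(I) = 2*I
K = 24685/4114 (K = 6 - 1/(-4114) = 6 - 1*(-1/4114) = 6 + 1/4114 = 24685/4114 ≈ 6.0002)
r(l) = 2 + l²
K + r(f(C)) = 24685/4114 + (2 + (2*4)²) = 24685/4114 + (2 + 8²) = 24685/4114 + (2 + 64) = 24685/4114 + 66 = 296209/4114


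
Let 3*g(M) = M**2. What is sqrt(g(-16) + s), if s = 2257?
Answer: sqrt(21081)/3 ≈ 48.398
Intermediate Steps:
g(M) = M**2/3
sqrt(g(-16) + s) = sqrt((1/3)*(-16)**2 + 2257) = sqrt((1/3)*256 + 2257) = sqrt(256/3 + 2257) = sqrt(7027/3) = sqrt(21081)/3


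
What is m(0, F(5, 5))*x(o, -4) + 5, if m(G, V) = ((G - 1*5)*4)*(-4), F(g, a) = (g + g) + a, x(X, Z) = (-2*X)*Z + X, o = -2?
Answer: -1435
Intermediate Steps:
x(X, Z) = X - 2*X*Z (x(X, Z) = -2*X*Z + X = X - 2*X*Z)
F(g, a) = a + 2*g (F(g, a) = 2*g + a = a + 2*g)
m(G, V) = 80 - 16*G (m(G, V) = ((G - 5)*4)*(-4) = ((-5 + G)*4)*(-4) = (-20 + 4*G)*(-4) = 80 - 16*G)
m(0, F(5, 5))*x(o, -4) + 5 = (80 - 16*0)*(-2*(1 - 2*(-4))) + 5 = (80 + 0)*(-2*(1 + 8)) + 5 = 80*(-2*9) + 5 = 80*(-18) + 5 = -1440 + 5 = -1435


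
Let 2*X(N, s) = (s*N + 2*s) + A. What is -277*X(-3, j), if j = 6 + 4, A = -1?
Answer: 3047/2 ≈ 1523.5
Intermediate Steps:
j = 10
X(N, s) = -½ + s + N*s/2 (X(N, s) = ((s*N + 2*s) - 1)/2 = ((N*s + 2*s) - 1)/2 = ((2*s + N*s) - 1)/2 = (-1 + 2*s + N*s)/2 = -½ + s + N*s/2)
-277*X(-3, j) = -277*(-½ + 10 + (½)*(-3)*10) = -277*(-½ + 10 - 15) = -277*(-11/2) = 3047/2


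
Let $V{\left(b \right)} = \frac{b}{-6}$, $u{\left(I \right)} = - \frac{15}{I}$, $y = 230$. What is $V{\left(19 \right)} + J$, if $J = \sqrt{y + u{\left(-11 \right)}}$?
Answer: $- \frac{19}{6} + \frac{\sqrt{27995}}{11} \approx 12.044$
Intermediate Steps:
$V{\left(b \right)} = - \frac{b}{6}$ ($V{\left(b \right)} = b \left(- \frac{1}{6}\right) = - \frac{b}{6}$)
$J = \frac{\sqrt{27995}}{11}$ ($J = \sqrt{230 - \frac{15}{-11}} = \sqrt{230 - - \frac{15}{11}} = \sqrt{230 + \frac{15}{11}} = \sqrt{\frac{2545}{11}} = \frac{\sqrt{27995}}{11} \approx 15.211$)
$V{\left(19 \right)} + J = \left(- \frac{1}{6}\right) 19 + \frac{\sqrt{27995}}{11} = - \frac{19}{6} + \frac{\sqrt{27995}}{11}$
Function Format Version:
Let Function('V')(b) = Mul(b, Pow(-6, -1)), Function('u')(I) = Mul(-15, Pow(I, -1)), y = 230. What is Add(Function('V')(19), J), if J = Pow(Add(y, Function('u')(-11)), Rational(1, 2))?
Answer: Add(Rational(-19, 6), Mul(Rational(1, 11), Pow(27995, Rational(1, 2)))) ≈ 12.044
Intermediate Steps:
Function('V')(b) = Mul(Rational(-1, 6), b) (Function('V')(b) = Mul(b, Rational(-1, 6)) = Mul(Rational(-1, 6), b))
J = Mul(Rational(1, 11), Pow(27995, Rational(1, 2))) (J = Pow(Add(230, Mul(-15, Pow(-11, -1))), Rational(1, 2)) = Pow(Add(230, Mul(-15, Rational(-1, 11))), Rational(1, 2)) = Pow(Add(230, Rational(15, 11)), Rational(1, 2)) = Pow(Rational(2545, 11), Rational(1, 2)) = Mul(Rational(1, 11), Pow(27995, Rational(1, 2))) ≈ 15.211)
Add(Function('V')(19), J) = Add(Mul(Rational(-1, 6), 19), Mul(Rational(1, 11), Pow(27995, Rational(1, 2)))) = Add(Rational(-19, 6), Mul(Rational(1, 11), Pow(27995, Rational(1, 2))))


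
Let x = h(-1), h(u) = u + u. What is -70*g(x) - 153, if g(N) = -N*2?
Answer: -433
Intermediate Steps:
h(u) = 2*u
x = -2 (x = 2*(-1) = -2)
g(N) = -2*N
-70*g(x) - 153 = -(-140)*(-2) - 153 = -70*4 - 153 = -280 - 153 = -433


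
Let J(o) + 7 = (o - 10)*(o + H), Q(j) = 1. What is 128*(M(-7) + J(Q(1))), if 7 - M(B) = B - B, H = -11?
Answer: 11520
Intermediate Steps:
J(o) = -7 + (-11 + o)*(-10 + o) (J(o) = -7 + (o - 10)*(o - 11) = -7 + (-10 + o)*(-11 + o) = -7 + (-11 + o)*(-10 + o))
M(B) = 7 (M(B) = 7 - (B - B) = 7 - 1*0 = 7 + 0 = 7)
128*(M(-7) + J(Q(1))) = 128*(7 + (103 + 1² - 21*1)) = 128*(7 + (103 + 1 - 21)) = 128*(7 + 83) = 128*90 = 11520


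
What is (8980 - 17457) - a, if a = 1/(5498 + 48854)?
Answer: -460741905/54352 ≈ -8477.0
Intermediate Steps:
a = 1/54352 ≈ 1.8399e-5
(8980 - 17457) - a = (8980 - 17457) - 1*1/54352 = -8477 - 1/54352 = -460741905/54352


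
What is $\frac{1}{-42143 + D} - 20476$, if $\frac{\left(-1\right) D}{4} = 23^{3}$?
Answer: $- \frac{1859446037}{90811} \approx -20476.0$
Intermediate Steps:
$D = -48668$ ($D = - 4 \cdot 23^{3} = \left(-4\right) 12167 = -48668$)
$\frac{1}{-42143 + D} - 20476 = \frac{1}{-42143 - 48668} - 20476 = \frac{1}{-90811} - 20476 = - \frac{1}{90811} - 20476 = - \frac{1859446037}{90811}$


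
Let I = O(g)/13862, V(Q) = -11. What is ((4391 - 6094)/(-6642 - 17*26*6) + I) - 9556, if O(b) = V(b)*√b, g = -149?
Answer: -88811761/9294 - 11*I*√149/13862 ≈ -9555.8 - 0.0096864*I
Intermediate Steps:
O(b) = -11*√b
I = -11*I*√149/13862 ≈ -0.0096864*I
((4391 - 6094)/(-6642 - 17*26*6) + I) - 9556 = ((4391 - 6094)/(-6642 - 17*26*6) - 11*I*√149/13862) - 9556 = (-1703/(-6642 - 442*6) - 11*I*√149/13862) - 9556 = (-1703/(-6642 - 2652) - 11*I*√149/13862) - 9556 = (-1703/(-9294) - 11*I*√149/13862) - 9556 = (-1703*(-1/9294) - 11*I*√149/13862) - 9556 = (1703/9294 - 11*I*√149/13862) - 9556 = -88811761/9294 - 11*I*√149/13862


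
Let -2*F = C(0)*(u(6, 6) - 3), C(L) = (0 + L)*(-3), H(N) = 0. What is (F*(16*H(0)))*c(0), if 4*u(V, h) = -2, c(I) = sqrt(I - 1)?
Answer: 0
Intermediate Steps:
c(I) = sqrt(-1 + I)
u(V, h) = -1/2 (u(V, h) = (1/4)*(-2) = -1/2)
C(L) = -3*L (C(L) = L*(-3) = -3*L)
F = 0 (F = -(-3*0)*(-1/2 - 3)/2 = -0*(-7)/2 = -1/2*0 = 0)
(F*(16*H(0)))*c(0) = (0*(16*0))*sqrt(-1 + 0) = (0*0)*sqrt(-1) = 0*I = 0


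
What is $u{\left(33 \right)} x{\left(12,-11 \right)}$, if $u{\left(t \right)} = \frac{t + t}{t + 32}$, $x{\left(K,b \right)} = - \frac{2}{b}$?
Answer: $\frac{12}{65} \approx 0.18462$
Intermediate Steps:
$u{\left(t \right)} = \frac{2 t}{32 + t}$
$u{\left(33 \right)} x{\left(12,-11 \right)} = 2 \cdot 33 \frac{1}{32 + 33} \left(- \frac{2}{-11}\right) = 2 \cdot 33 \cdot \frac{1}{65} \left(\left(-2\right) \left(- \frac{1}{11}\right)\right) = 2 \cdot 33 \cdot \frac{1}{65} \cdot \frac{2}{11} = \frac{66}{65} \cdot \frac{2}{11} = \frac{12}{65}$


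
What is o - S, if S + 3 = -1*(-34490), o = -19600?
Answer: -54087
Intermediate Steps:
S = 34487 (S = -3 - 1*(-34490) = -3 + 34490 = 34487)
o - S = -19600 - 1*34487 = -19600 - 34487 = -54087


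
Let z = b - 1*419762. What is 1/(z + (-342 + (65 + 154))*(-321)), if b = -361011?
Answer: -1/741290 ≈ -1.3490e-6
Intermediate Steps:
z = -780773 (z = -361011 - 1*419762 = -361011 - 419762 = -780773)
1/(z + (-342 + (65 + 154))*(-321)) = 1/(-780773 + (-342 + (65 + 154))*(-321)) = 1/(-780773 + (-342 + 219)*(-321)) = 1/(-780773 - 123*(-321)) = 1/(-780773 + 39483) = 1/(-741290) = -1/741290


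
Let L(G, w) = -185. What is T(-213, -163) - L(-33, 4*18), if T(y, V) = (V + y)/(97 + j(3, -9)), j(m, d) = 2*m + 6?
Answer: 19789/109 ≈ 181.55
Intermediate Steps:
j(m, d) = 6 + 2*m
T(y, V) = V/109 + y/109 (T(y, V) = (V + y)/(97 + (6 + 2*3)) = (V + y)/(97 + (6 + 6)) = (V + y)/(97 + 12) = (V + y)/109 = (V + y)*(1/109) = V/109 + y/109)
T(-213, -163) - L(-33, 4*18) = ((1/109)*(-163) + (1/109)*(-213)) - 1*(-185) = (-163/109 - 213/109) + 185 = -376/109 + 185 = 19789/109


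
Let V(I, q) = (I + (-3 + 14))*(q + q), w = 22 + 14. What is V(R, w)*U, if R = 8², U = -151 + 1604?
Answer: 7846200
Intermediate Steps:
U = 1453
w = 36
R = 64
V(I, q) = 2*q*(11 + I) (V(I, q) = (I + 11)*(2*q) = (11 + I)*(2*q) = 2*q*(11 + I))
V(R, w)*U = (2*36*(11 + 64))*1453 = (2*36*75)*1453 = 5400*1453 = 7846200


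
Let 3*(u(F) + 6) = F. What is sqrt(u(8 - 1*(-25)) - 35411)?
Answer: 3*I*sqrt(3934) ≈ 188.16*I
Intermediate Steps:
u(F) = -6 + F/3
sqrt(u(8 - 1*(-25)) - 35411) = sqrt((-6 + (8 - 1*(-25))/3) - 35411) = sqrt((-6 + (8 + 25)/3) - 35411) = sqrt((-6 + (1/3)*33) - 35411) = sqrt((-6 + 11) - 35411) = sqrt(5 - 35411) = sqrt(-35406) = 3*I*sqrt(3934)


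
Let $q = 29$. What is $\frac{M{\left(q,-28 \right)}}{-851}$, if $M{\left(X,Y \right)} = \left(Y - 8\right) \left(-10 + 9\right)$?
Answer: $- \frac{36}{851} \approx -0.042303$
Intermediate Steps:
$M{\left(X,Y \right)} = 8 - Y$ ($M{\left(X,Y \right)} = \left(-8 + Y\right) \left(-1\right) = 8 - Y$)
$\frac{M{\left(q,-28 \right)}}{-851} = \frac{8 - -28}{-851} = \left(8 + 28\right) \left(- \frac{1}{851}\right) = 36 \left(- \frac{1}{851}\right) = - \frac{36}{851}$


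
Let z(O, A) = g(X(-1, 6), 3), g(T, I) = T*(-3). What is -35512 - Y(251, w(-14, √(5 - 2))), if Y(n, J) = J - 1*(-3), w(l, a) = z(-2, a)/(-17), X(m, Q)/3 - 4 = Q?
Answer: -603845/17 ≈ -35520.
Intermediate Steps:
X(m, Q) = 12 + 3*Q
g(T, I) = -3*T
z(O, A) = -90 (z(O, A) = -3*(12 + 3*6) = -3*(12 + 18) = -3*30 = -90)
w(l, a) = 90/17 (w(l, a) = -90/(-17) = -90*(-1/17) = 90/17)
Y(n, J) = 3 + J (Y(n, J) = J + 3 = 3 + J)
-35512 - Y(251, w(-14, √(5 - 2))) = -35512 - (3 + 90/17) = -35512 - 1*141/17 = -35512 - 141/17 = -603845/17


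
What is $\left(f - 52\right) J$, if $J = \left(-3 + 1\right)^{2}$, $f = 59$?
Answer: $28$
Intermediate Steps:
$J = 4$ ($J = \left(-2\right)^{2} = 4$)
$\left(f - 52\right) J = \left(59 - 52\right) 4 = 7 \cdot 4 = 28$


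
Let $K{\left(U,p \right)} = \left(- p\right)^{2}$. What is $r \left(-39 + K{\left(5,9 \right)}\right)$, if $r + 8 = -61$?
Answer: $-2898$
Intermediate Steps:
$K{\left(U,p \right)} = p^{2}$
$r = -69$ ($r = -8 - 61 = -69$)
$r \left(-39 + K{\left(5,9 \right)}\right) = - 69 \left(-39 + 9^{2}\right) = - 69 \left(-39 + 81\right) = \left(-69\right) 42 = -2898$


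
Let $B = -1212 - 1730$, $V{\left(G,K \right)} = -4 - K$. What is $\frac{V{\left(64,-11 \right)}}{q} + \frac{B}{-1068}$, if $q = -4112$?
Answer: $\frac{3022507}{1097904} \approx 2.753$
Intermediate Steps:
$B = -2942$ ($B = -1212 - 1730 = -2942$)
$\frac{V{\left(64,-11 \right)}}{q} + \frac{B}{-1068} = \frac{-4 - -11}{-4112} - \frac{2942}{-1068} = \left(-4 + 11\right) \left(- \frac{1}{4112}\right) - - \frac{1471}{534} = 7 \left(- \frac{1}{4112}\right) + \frac{1471}{534} = - \frac{7}{4112} + \frac{1471}{534} = \frac{3022507}{1097904}$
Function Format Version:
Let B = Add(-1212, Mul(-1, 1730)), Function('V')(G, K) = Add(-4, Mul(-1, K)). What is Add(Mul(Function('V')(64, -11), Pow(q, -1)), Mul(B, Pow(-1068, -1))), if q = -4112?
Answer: Rational(3022507, 1097904) ≈ 2.7530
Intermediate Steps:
B = -2942 (B = Add(-1212, -1730) = -2942)
Add(Mul(Function('V')(64, -11), Pow(q, -1)), Mul(B, Pow(-1068, -1))) = Add(Mul(Add(-4, Mul(-1, -11)), Pow(-4112, -1)), Mul(-2942, Pow(-1068, -1))) = Add(Mul(Add(-4, 11), Rational(-1, 4112)), Mul(-2942, Rational(-1, 1068))) = Add(Mul(7, Rational(-1, 4112)), Rational(1471, 534)) = Add(Rational(-7, 4112), Rational(1471, 534)) = Rational(3022507, 1097904)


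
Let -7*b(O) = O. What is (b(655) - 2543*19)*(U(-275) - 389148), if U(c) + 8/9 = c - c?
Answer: 395617321720/21 ≈ 1.8839e+10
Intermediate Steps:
b(O) = -O/7
U(c) = -8/9 (U(c) = -8/9 + (c - c) = -8/9 + 0 = -8/9)
(b(655) - 2543*19)*(U(-275) - 389148) = (-⅐*655 - 2543*19)*(-8/9 - 389148) = (-655/7 - 48317)*(-3502340/9) = -338874/7*(-3502340/9) = 395617321720/21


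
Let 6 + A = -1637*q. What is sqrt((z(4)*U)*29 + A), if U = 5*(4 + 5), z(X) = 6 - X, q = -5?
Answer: sqrt(10789) ≈ 103.87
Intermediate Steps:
U = 45 (U = 5*9 = 45)
A = 8179 (A = -6 - 1637*(-5) = -6 + 8185 = 8179)
sqrt((z(4)*U)*29 + A) = sqrt(((6 - 1*4)*45)*29 + 8179) = sqrt(((6 - 4)*45)*29 + 8179) = sqrt((2*45)*29 + 8179) = sqrt(90*29 + 8179) = sqrt(2610 + 8179) = sqrt(10789)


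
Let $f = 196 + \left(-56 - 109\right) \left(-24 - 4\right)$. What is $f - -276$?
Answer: $5092$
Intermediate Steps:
$f = 4816$ ($f = 196 - -4620 = 196 + 4620 = 4816$)
$f - -276 = 4816 - -276 = 4816 + 276 = 5092$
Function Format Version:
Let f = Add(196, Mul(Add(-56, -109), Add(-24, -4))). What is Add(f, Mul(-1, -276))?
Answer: 5092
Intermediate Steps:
f = 4816 (f = Add(196, Mul(-165, -28)) = Add(196, 4620) = 4816)
Add(f, Mul(-1, -276)) = Add(4816, Mul(-1, -276)) = Add(4816, 276) = 5092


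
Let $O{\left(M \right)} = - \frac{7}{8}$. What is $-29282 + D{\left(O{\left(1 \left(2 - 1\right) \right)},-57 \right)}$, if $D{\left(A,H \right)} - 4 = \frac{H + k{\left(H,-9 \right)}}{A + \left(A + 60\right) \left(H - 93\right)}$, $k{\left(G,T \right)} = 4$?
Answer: $- \frac{2077478622}{70957} \approx -29278.0$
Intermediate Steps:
$O{\left(M \right)} = - \frac{7}{8}$ ($O{\left(M \right)} = \left(-7\right) \frac{1}{8} = - \frac{7}{8}$)
$D{\left(A,H \right)} = 4 + \frac{4 + H}{A + \left(-93 + H\right) \left(60 + A\right)}$ ($D{\left(A,H \right)} = 4 + \frac{H + 4}{A + \left(A + 60\right) \left(H - 93\right)} = 4 + \frac{4 + H}{A + \left(60 + A\right) \left(-93 + H\right)} = 4 + \frac{4 + H}{A + \left(-93 + H\right) \left(60 + A\right)}$)
$-29282 + D{\left(O{\left(1 \left(2 - 1\right) \right)},-57 \right)} = -29282 + \frac{-22316 - -322 + 241 \left(-57\right) + 4 \left(- \frac{7}{8}\right) \left(-57\right)}{-5580 - - \frac{161}{2} + 60 \left(-57\right) - - \frac{399}{8}} = -29282 + \frac{-22316 + 322 - 13737 + \frac{399}{2}}{-5580 + \frac{161}{2} - 3420 + \frac{399}{8}} = -29282 + \frac{1}{- \frac{70957}{8}} \left(- \frac{71063}{2}\right) = -29282 - - \frac{284252}{70957} = -29282 + \frac{284252}{70957} = - \frac{2077478622}{70957}$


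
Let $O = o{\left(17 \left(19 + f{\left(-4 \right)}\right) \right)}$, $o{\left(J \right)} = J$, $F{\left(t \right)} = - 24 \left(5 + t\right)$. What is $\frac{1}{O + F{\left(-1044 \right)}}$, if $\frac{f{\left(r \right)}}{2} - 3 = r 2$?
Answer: $\frac{1}{25089} \approx 3.9858 \cdot 10^{-5}$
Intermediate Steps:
$f{\left(r \right)} = 6 + 4 r$ ($f{\left(r \right)} = 6 + 2 r 2 = 6 + 2 \cdot 2 r = 6 + 4 r$)
$F{\left(t \right)} = -120 - 24 t$
$O = 153$ ($O = 17 \left(19 + \left(6 + 4 \left(-4\right)\right)\right) = 17 \left(19 + \left(6 - 16\right)\right) = 17 \left(19 - 10\right) = 17 \cdot 9 = 153$)
$\frac{1}{O + F{\left(-1044 \right)}} = \frac{1}{153 - -24936} = \frac{1}{153 + \left(-120 + 25056\right)} = \frac{1}{153 + 24936} = \frac{1}{25089}$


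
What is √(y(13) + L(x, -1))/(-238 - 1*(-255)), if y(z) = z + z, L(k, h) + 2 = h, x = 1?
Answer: √23/17 ≈ 0.28211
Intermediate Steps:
L(k, h) = -2 + h
y(z) = 2*z
√(y(13) + L(x, -1))/(-238 - 1*(-255)) = √(2*13 + (-2 - 1))/(-238 - 1*(-255)) = √(26 - 3)/(-238 + 255) = √23/17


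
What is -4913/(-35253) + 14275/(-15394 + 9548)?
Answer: -474515177/206089038 ≈ -2.3025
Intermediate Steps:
-4913/(-35253) + 14275/(-15394 + 9548) = -4913*(-1/35253) + 14275/(-5846) = 4913/35253 + 14275*(-1/5846) = 4913/35253 - 14275/5846 = -474515177/206089038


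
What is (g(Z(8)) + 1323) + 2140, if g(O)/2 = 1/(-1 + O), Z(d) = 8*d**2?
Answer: 1769595/511 ≈ 3463.0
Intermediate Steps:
g(O) = 2/(-1 + O)
(g(Z(8)) + 1323) + 2140 = (2/(-1 + 8*8**2) + 1323) + 2140 = (2/(-1 + 8*64) + 1323) + 2140 = (2/(-1 + 512) + 1323) + 2140 = (2/511 + 1323) + 2140 = 676055/511 + 2140 = 1769595/511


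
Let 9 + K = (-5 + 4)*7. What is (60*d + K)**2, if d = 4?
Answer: 50176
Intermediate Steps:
K = -16 (K = -9 + (-5 + 4)*7 = -9 - 1*7 = -9 - 7 = -16)
(60*d + K)**2 = (60*4 - 16)**2 = (240 - 16)**2 = 224**2 = 50176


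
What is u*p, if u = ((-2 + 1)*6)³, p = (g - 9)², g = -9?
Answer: -69984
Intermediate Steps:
p = 324 (p = (-9 - 9)² = (-18)² = 324)
u = -216 (u = (-1*6)³ = (-6)³ = -216)
u*p = -216*324 = -69984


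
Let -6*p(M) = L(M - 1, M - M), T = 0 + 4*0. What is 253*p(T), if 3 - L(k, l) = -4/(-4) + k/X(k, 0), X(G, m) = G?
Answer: -253/6 ≈ -42.167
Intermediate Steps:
T = 0 (T = 0 + 0 = 0)
L(k, l) = 1 (L(k, l) = 3 - (-4/(-4) + k/k) = 3 - (-4*(-1/4) + 1) = 3 - (1 + 1) = 3 - 1*2 = 3 - 2 = 1)
p(M) = -1/6 (p(M) = -1/6*1 = -1/6)
253*p(T) = 253*(-1/6) = -253/6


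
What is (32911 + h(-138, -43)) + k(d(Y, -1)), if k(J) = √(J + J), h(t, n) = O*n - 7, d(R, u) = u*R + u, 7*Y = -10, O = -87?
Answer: 36645 + √42/7 ≈ 36646.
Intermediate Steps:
Y = -10/7 (Y = (⅐)*(-10) = -10/7 ≈ -1.4286)
d(R, u) = u + R*u (d(R, u) = R*u + u = u + R*u)
h(t, n) = -7 - 87*n (h(t, n) = -87*n - 7 = -7 - 87*n)
k(J) = √2*√J (k(J) = √(2*J) = √2*√J)
(32911 + h(-138, -43)) + k(d(Y, -1)) = (32911 + (-7 - 87*(-43))) + √2*√(-(1 - 10/7)) = (32911 + (-7 + 3741)) + √2*√(-1*(-3/7)) = (32911 + 3734) + √2*√(3/7) = 36645 + √2*(√21/7) = 36645 + √42/7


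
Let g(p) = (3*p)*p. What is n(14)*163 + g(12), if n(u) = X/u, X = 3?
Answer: 6537/14 ≈ 466.93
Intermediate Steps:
g(p) = 3*p²
n(u) = 3/u
n(14)*163 + g(12) = (3/14)*163 + 3*12² = (3*(1/14))*163 + 3*144 = (3/14)*163 + 432 = 489/14 + 432 = 6537/14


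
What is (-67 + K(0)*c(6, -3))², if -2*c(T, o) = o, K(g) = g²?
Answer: 4489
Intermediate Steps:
c(T, o) = -o/2
(-67 + K(0)*c(6, -3))² = (-67 + 0²*(-½*(-3)))² = (-67 + 0*(3/2))² = (-67 + 0)² = (-67)² = 4489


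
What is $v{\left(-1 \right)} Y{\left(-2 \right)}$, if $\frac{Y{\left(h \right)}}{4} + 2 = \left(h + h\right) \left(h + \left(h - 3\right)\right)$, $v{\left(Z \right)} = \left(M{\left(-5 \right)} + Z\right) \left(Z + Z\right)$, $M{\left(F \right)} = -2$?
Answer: $624$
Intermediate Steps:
$v{\left(Z \right)} = 2 Z \left(-2 + Z\right)$ ($v{\left(Z \right)} = \left(-2 + Z\right) \left(Z + Z\right) = \left(-2 + Z\right) 2 Z = 2 Z \left(-2 + Z\right)$)
$Y{\left(h \right)} = -8 + 8 h \left(-3 + 2 h\right)$ ($Y{\left(h \right)} = -8 + 4 \left(h + h\right) \left(h + \left(h - 3\right)\right) = -8 + 4 \cdot 2 h \left(h + \left(-3 + h\right)\right) = -8 + 4 \cdot 2 h \left(-3 + 2 h\right) = -8 + 8 h \left(-3 + 2 h\right)$)
$v{\left(-1 \right)} Y{\left(-2 \right)} = 2 \left(-1\right) \left(-2 - 1\right) \left(-8 - -48 + 16 \left(-2\right)^{2}\right) = 2 \left(-1\right) \left(-3\right) \left(-8 + 48 + 16 \cdot 4\right) = 6 \left(-8 + 48 + 64\right) = 6 \cdot 104 = 624$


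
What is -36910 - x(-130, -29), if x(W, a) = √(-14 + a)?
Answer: -36910 - I*√43 ≈ -36910.0 - 6.5574*I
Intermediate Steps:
-36910 - x(-130, -29) = -36910 - √(-14 - 29) = -36910 - √(-43) = -36910 - I*√43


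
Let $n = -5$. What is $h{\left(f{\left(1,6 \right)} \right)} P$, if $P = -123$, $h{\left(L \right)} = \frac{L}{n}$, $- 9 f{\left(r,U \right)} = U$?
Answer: $- \frac{82}{5} \approx -16.4$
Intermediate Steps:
$f{\left(r,U \right)} = - \frac{U}{9}$
$h{\left(L \right)} = - \frac{L}{5}$ ($h{\left(L \right)} = \frac{L}{-5} = L \left(- \frac{1}{5}\right) = - \frac{L}{5}$)
$h{\left(f{\left(1,6 \right)} \right)} P = - \frac{\left(- \frac{1}{9}\right) 6}{5} \left(-123\right) = \left(- \frac{1}{5}\right) \left(- \frac{2}{3}\right) \left(-123\right) = \frac{2}{15} \left(-123\right) = - \frac{82}{5}$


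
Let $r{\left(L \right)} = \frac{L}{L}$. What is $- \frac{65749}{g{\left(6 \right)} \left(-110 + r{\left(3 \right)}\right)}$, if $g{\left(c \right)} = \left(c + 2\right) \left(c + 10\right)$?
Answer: $\frac{65749}{13952} \approx 4.7125$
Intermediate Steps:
$r{\left(L \right)} = 1$
$g{\left(c \right)} = \left(2 + c\right) \left(10 + c\right)$
$- \frac{65749}{g{\left(6 \right)} \left(-110 + r{\left(3 \right)}\right)} = - \frac{65749}{\left(20 + 6^{2} + 12 \cdot 6\right) \left(-110 + 1\right)} = - \frac{65749}{\left(20 + 36 + 72\right) \left(-109\right)} = - \frac{65749}{128 \left(-109\right)} = - \frac{65749}{-13952} = \left(-65749\right) \left(- \frac{1}{13952}\right) = \frac{65749}{13952}$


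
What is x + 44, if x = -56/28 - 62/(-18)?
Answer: 409/9 ≈ 45.444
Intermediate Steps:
x = 13/9 (x = -56*1/28 - 62*(-1/18) = -2 + 31/9 = 13/9 ≈ 1.4444)
x + 44 = 13/9 + 44 = 409/9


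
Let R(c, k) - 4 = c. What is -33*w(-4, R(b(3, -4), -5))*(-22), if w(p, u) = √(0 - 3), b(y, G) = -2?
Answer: 726*I*√3 ≈ 1257.5*I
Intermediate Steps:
R(c, k) = 4 + c
w(p, u) = I*√3 (w(p, u) = √(-3) = I*√3)
-33*w(-4, R(b(3, -4), -5))*(-22) = -33*I*√3*(-22) = 726*I*√3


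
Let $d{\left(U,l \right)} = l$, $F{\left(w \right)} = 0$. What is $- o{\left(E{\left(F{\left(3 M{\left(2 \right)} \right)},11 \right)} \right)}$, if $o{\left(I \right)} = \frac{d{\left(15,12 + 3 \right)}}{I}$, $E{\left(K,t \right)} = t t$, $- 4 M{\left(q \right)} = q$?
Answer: $- \frac{15}{121} \approx -0.12397$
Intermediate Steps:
$M{\left(q \right)} = - \frac{q}{4}$
$E{\left(K,t \right)} = t^{2}$
$o{\left(I \right)} = \frac{15}{I}$ ($o{\left(I \right)} = \frac{12 + 3}{I} = \frac{15}{I}$)
$- o{\left(E{\left(F{\left(3 M{\left(2 \right)} \right)},11 \right)} \right)} = - \frac{15}{11^{2}} = - \frac{15}{121}$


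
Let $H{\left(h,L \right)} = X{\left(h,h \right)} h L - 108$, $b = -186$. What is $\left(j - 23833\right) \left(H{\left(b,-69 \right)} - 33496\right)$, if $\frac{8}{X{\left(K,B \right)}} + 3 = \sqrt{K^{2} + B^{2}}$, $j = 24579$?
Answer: $- \frac{192676674104}{7687} + \frac{1582928448 \sqrt{2}}{7687} \approx -2.4774 \cdot 10^{7}$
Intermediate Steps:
$X{\left(K,B \right)} = \frac{8}{-3 + \sqrt{B^{2} + K^{2}}}$ ($X{\left(K,B \right)} = \frac{8}{-3 + \sqrt{K^{2} + B^{2}}} = \frac{8}{-3 + \sqrt{B^{2} + K^{2}}}$)
$H{\left(h,L \right)} = -108 + \frac{8 L h}{-3 + \sqrt{2} \sqrt{h^{2}}}$ ($H{\left(h,L \right)} = \frac{8}{-3 + \sqrt{h^{2} + h^{2}}} h L - 108 = \frac{8}{-3 + \sqrt{2 h^{2}}} h L - 108 = \frac{8}{-3 + \sqrt{2} \sqrt{h^{2}}} h L - 108 = \frac{8 h}{-3 + \sqrt{2} \sqrt{h^{2}}} L - 108 = \frac{8 L h}{-3 + \sqrt{2} \sqrt{h^{2}}} - 108 = -108 + \frac{8 L h}{-3 + \sqrt{2} \sqrt{h^{2}}}$)
$\left(j - 23833\right) \left(H{\left(b,-69 \right)} - 33496\right) = \left(24579 - 23833\right) \left(\left(-108 + 8 \left(-69\right) \left(-186\right) \frac{1}{-3 + \sqrt{2} \sqrt{\left(-186\right)^{2}}}\right) - 33496\right) = 746 \left(\left(-108 + 8 \left(-69\right) \left(-186\right) \frac{1}{-3 + \sqrt{2} \sqrt{34596}}\right) - 33496\right) = 746 \left(\left(-108 + 8 \left(-69\right) \left(-186\right) \frac{1}{-3 + \sqrt{2} \cdot 186}\right) - 33496\right) = 746 \left(\left(-108 + 8 \left(-69\right) \left(-186\right) \frac{1}{-3 + 186 \sqrt{2}}\right) - 33496\right) = 746 \left(\left(-108 + \frac{102672}{-3 + 186 \sqrt{2}}\right) - 33496\right) = 746 \left(-33604 + \frac{102672}{-3 + 186 \sqrt{2}}\right) = -25068584 + \frac{76593312}{-3 + 186 \sqrt{2}}$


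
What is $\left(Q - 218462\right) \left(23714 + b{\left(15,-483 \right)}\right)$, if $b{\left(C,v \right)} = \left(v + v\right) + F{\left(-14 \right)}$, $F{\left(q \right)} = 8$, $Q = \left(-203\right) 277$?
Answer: $-6250913908$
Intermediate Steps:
$Q = -56231$
$b{\left(C,v \right)} = 8 + 2 v$ ($b{\left(C,v \right)} = \left(v + v\right) + 8 = 2 v + 8 = 8 + 2 v$)
$\left(Q - 218462\right) \left(23714 + b{\left(15,-483 \right)}\right) = \left(-56231 - 218462\right) \left(23714 + \left(8 + 2 \left(-483\right)\right)\right) = - 274693 \left(23714 + \left(8 - 966\right)\right) = - 274693 \left(23714 - 958\right) = \left(-274693\right) 22756 = -6250913908$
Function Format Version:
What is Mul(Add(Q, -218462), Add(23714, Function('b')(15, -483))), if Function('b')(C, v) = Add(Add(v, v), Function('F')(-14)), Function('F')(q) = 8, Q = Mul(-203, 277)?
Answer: -6250913908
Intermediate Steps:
Q = -56231
Function('b')(C, v) = Add(8, Mul(2, v)) (Function('b')(C, v) = Add(Add(v, v), 8) = Add(Mul(2, v), 8) = Add(8, Mul(2, v)))
Mul(Add(Q, -218462), Add(23714, Function('b')(15, -483))) = Mul(Add(-56231, -218462), Add(23714, Add(8, Mul(2, -483)))) = Mul(-274693, Add(23714, Add(8, -966))) = Mul(-274693, Add(23714, -958)) = Mul(-274693, 22756) = -6250913908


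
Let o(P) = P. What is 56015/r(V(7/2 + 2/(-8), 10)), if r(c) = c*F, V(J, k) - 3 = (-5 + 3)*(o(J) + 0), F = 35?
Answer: -22406/49 ≈ -457.27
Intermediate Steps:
V(J, k) = 3 - 2*J (V(J, k) = 3 + (-5 + 3)*(J + 0) = 3 - 2*J)
r(c) = 35*c (r(c) = c*35 = 35*c)
56015/r(V(7/2 + 2/(-8), 10)) = 56015/((35*(3 - 2*(7/2 + 2/(-8))))) = 56015/((35*(3 - 2*(7*(1/2) + 2*(-1/8))))) = 56015/((35*(3 - 2*(7/2 - 1/4)))) = 56015/((35*(3 - 2*13/4))) = 56015/((35*(3 - 13/2))) = 56015/((35*(-7/2))) = 56015/(-245/2) = 56015*(-2/245) = -22406/49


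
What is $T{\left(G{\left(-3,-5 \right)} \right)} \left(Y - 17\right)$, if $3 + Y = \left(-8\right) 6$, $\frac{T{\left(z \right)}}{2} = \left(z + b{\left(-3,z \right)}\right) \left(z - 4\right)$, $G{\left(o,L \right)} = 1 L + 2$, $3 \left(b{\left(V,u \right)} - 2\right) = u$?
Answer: $-1904$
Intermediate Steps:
$b{\left(V,u \right)} = 2 + \frac{u}{3}$
$G{\left(o,L \right)} = 2 + L$ ($G{\left(o,L \right)} = L + 2 = 2 + L$)
$T{\left(z \right)} = 2 \left(-4 + z\right) \left(2 + \frac{4 z}{3}\right)$ ($T{\left(z \right)} = 2 \left(z + \left(2 + \frac{z}{3}\right)\right) \left(z - 4\right) = 2 \left(2 + \frac{4 z}{3}\right) \left(-4 + z\right) = 2 \left(-4 + z\right) \left(2 + \frac{4 z}{3}\right)$)
$Y = -51$ ($Y = -3 - 48 = -51$)
$T{\left(G{\left(-3,-5 \right)} \right)} \left(Y - 17\right) = \left(-16 - \frac{20 \left(2 - 5\right)}{3} + \frac{8 \left(2 - 5\right)^{2}}{3}\right) \left(-51 - 17\right) = \left(-16 - -20 + \frac{8 \left(-3\right)^{2}}{3}\right) \left(-68\right) = \left(-16 + 20 + \frac{8}{3} \cdot 9\right) \left(-68\right) = \left(-16 + 20 + 24\right) \left(-68\right) = 28 \left(-68\right) = -1904$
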